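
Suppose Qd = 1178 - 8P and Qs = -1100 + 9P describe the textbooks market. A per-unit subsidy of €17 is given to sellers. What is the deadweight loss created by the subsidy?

Pre-subsidy: 1178 - 8P = -1100 + 9P gives P* = 134, Q* = 106.
With the subsidy, sellers receive Ps = Pb + 17 for each unit, where Pb is the price buyers pay.
Supply in terms of Pb becomes Qs = -1100 + 9(Pb + 17) = -947 + 9Pb. Setting this equal to demand: 1178 - 8Pb = -947 + 9Pb, so Pb = 125.
Sellers receive Ps = 125 + 17 = 142; Q' = 1178 − 8·125 = 178.
The subsidy expands output by 178 − 106 = 72 past the efficient level; on those units the gap between marginal cost and willingness to pay runs from 0 up to 17.
DWL = ½ × 17 × 72 = 612.

Deadweight loss = €612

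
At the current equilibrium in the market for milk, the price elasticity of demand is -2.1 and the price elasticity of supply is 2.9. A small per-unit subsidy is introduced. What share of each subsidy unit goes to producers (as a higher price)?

Producer share = 0.42

For a small subsidy around the equilibrium, the benefit split depends on the relative slopes, which at a point are proportional to the elasticities.
Buyer share = εs/(εs + |εd|) = 2.9/(2.9 + 2.1) = 0.58; seller share = |εd|/(εs + |εd|) = 0.42.
So producers capture 0.42 of the subsidy.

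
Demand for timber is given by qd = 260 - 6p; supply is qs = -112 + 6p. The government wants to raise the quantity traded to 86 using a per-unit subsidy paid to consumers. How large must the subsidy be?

At q = 86, invert demand for the buyer price: pb = (260 − 86)/6 = 29; invert supply for the seller price: ps = (86 − (-112))/6 = 33.
The subsidy must fill the gap: s = ps − pb = 33 − 29 = 4.

Required subsidy s = 4 per unit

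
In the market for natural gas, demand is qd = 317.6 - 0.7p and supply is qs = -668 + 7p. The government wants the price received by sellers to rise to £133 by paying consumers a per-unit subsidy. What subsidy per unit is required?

Required subsidy s = £55 per unit

At a seller price of 133, quantity supplied is -668 + 7·133 = 263.
Buyers absorb 263 only when they pay pb with 317.6 − 0.7·pb = 263, i.e. pb = 78.
s = ps − pb = 133 − 78 = 55.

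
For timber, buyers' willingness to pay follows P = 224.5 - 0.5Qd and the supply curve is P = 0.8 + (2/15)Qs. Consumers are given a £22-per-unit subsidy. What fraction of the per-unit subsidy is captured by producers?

Producer share = 4/19

Pre-subsidy: 224.5 - 0.5Q = 0.8 + (2/15)Q gives Q* = 6711/19 and P* = 910/19.
With the rebate, buyers effectively pay Pb = Ps − 22, where Ps is the price sellers receive.
On the curves, Pb = 224.5 - 0.5Q and Ps = 0.8 + (2/15)Q; the wedge Ps − Pb = 22 gives 0.8 + (2/15)Q − (224.5 - 0.5Q) = 22, so Q' = 7371/19.
Then Pb = 224.5 − 0.5·(7371/19) = 580/19 and Ps = 0.8 + (2/15)·(7371/19) = 998/19.
Buyers' price falls by P* − Pb = 910/19 − 580/19 = 330/19; sellers' price rises by Ps − P* = 998/19 − 910/19 = 88/19.
So producers capture (88/19)/22 = 4/19 of each unit of subsidy.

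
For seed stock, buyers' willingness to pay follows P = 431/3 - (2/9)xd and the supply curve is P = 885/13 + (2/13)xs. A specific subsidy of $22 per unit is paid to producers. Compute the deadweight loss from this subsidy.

Deadweight loss = $643.5

Pre-subsidy: 431/3 - (2/9)x = 885/13 + (2/13)x gives x* = 201 and P* = 99.
With the subsidy, sellers receive Ps = Pb + 22 for each unit, where Pb is the price buyers pay.
On the curves, Pb = 431/3 - (2/9)x and Ps = 885/13 + (2/13)x; the wedge Ps − Pb = 22 gives 885/13 + (2/13)x − (431/3 - (2/9)x) = 22, so x' = 259.5.
Then Pb = 431/3 − (2/9)·259.5 = 86 and Ps = 885/13 + (2/13)·259.5 = 108.
The subsidy expands output by 259.5 − 201 = 58.5 past the efficient level; on those units the gap between marginal cost and willingness to pay runs from 0 up to 22.
DWL = ½ × 22 × 58.5 = 643.5.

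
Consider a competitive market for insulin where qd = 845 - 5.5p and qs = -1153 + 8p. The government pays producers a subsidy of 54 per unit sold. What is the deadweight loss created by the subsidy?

Pre-subsidy: 845 - 5.5p = -1153 + 8p gives p* = 148, q* = 31.
With the subsidy, sellers receive ps = pb + 54 for each unit, where pb is the price buyers pay.
Supply in terms of pb becomes qs = -1153 + 8(pb + 54) = -721 + 8pb. Setting this equal to demand: 845 - 5.5pb = -721 + 8pb, so pb = 116.
Sellers receive ps = 116 + 54 = 170; q' = 845 − 5.5·116 = 207.
The subsidy expands output by 207 − 31 = 176 past the efficient level; on those units the gap between marginal cost and willingness to pay runs from 0 up to 54.
DWL = ½ × 54 × 176 = 4752.

Deadweight loss = 4752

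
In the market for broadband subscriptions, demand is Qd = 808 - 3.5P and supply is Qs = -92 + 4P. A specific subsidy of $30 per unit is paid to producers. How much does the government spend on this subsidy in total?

Government cost = $13320

Pre-subsidy: 808 - 3.5P = -92 + 4P gives P* = 120, Q* = 388.
With the subsidy, sellers receive Ps = Pb + 30 for each unit, where Pb is the price buyers pay.
Supply in terms of Pb becomes Qs = -92 + 4(Pb + 30) = 28 + 4Pb. Setting this equal to demand: 808 - 3.5Pb = 28 + 4Pb, so Pb = 104.
Sellers receive Ps = 104 + 30 = 134; Q' = 808 − 3.5·104 = 444.
Government outlay = subsidy × quantity = 30 × 444 = 13320.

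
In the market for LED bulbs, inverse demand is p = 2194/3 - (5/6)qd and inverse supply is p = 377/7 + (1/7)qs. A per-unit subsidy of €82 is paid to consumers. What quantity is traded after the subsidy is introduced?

Pre-subsidy: 2194/3 - (5/6)q = 377/7 + (1/7)q gives q* = 694 and p* = 153.
With the rebate, buyers effectively pay pb = ps − 82, where ps is the price sellers receive.
On the curves, pb = 2194/3 - (5/6)q and ps = 377/7 + (1/7)q; the wedge ps − pb = 82 gives 377/7 + (1/7)q − (2194/3 - (5/6)q) = 82, so q' = 778.
Then pb = 2194/3 − (5/6)·778 = 83 and ps = 377/7 + (1/7)·778 = 165.

q' = 778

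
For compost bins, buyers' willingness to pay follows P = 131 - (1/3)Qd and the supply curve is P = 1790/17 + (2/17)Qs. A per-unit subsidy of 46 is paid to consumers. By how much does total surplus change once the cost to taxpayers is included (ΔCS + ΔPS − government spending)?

Pre-subsidy: 131 - (1/3)Q = 1790/17 + (2/17)Q gives Q* = 57 and P* = 112.
With the rebate, buyers effectively pay Pb = Ps − 46, where Ps is the price sellers receive.
On the curves, Pb = 131 - (1/3)Q and Ps = 1790/17 + (2/17)Q; the wedge Ps − Pb = 46 gives 1790/17 + (2/17)Q − (131 - (1/3)Q) = 46, so Q' = 159.
Then Pb = 131 − (1/3)·159 = 78 and Ps = 1790/17 + (2/17)·159 = 124.
ΔCS = ½(57 + 159)(112 − 78) = 3672; ΔPS = ½(57 + 159)(124 − 112) = 1296.
Government spending = 46 × 159 = 7314.
Net change = 3672 + 1296 − 7314 = -2346. The loss equals the DWL triangle ½·46·102.

Net change in total surplus = -2346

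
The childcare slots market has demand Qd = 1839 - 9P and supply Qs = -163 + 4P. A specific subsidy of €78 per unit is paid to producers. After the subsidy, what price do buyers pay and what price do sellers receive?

Pre-subsidy: 1839 - 9P = -163 + 4P gives P* = 154, Q* = 453.
With the subsidy, sellers receive Ps = Pb + 78 for each unit, where Pb is the price buyers pay.
Supply in terms of Pb becomes Qs = -163 + 4(Pb + 78) = 149 + 4Pb. Setting this equal to demand: 1839 - 9Pb = 149 + 4Pb, so Pb = 130.
Sellers receive Ps = 130 + 78 = 208; Q' = 1839 − 9·130 = 669.

Buyers pay €130; sellers receive €208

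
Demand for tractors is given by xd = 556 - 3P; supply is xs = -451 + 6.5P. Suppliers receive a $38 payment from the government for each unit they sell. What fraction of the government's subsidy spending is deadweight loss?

Pre-subsidy: 556 - 3P = -451 + 6.5P gives P* = 106, x* = 238.
With the subsidy, sellers receive Ps = Pb + 38 for each unit, where Pb is the price buyers pay.
Supply in terms of Pb becomes xs = -451 + 6.5(Pb + 38) = -204 + 6.5Pb. Setting this equal to demand: 556 - 3Pb = -204 + 6.5Pb, so Pb = 80.
Sellers receive Ps = 80 + 38 = 118; x' = 556 − 3·80 = 316.
ΔCS = ½(238 + 316)(106 − 80) = 7202; ΔPS = ½(238 + 316)(118 − 106) = 3324.
Government spending = 38 × 316 = 12008.
DWL = ½ × 38 × (316 − 238) = 1482; fraction = 1482 / 12008 = 39/316.

DWL / government spending = 39/316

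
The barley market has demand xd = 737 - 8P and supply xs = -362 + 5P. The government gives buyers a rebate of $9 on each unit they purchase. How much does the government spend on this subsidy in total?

Pre-subsidy: 737 - 8P = -362 + 5P gives P* = 1099/13, x* = 789/13.
With the rebate, buyers effectively pay Pb = Ps − 9, where Ps is the price sellers receive.
Demand in terms of Ps becomes xd = 737 − 8(Ps − 9) = 809 - 8Ps. Setting this equal to supply: 809 - 8Ps = -362 + 5Ps, so Ps = 1171/13.
Buyers pay Pb = 1171/13 − 9 = 1054/13; x' = -362 + 5·(1171/13) = 1149/13.
Government outlay = subsidy × quantity = 9 × 1149/13 = 10341/13.

Government cost = 10341/13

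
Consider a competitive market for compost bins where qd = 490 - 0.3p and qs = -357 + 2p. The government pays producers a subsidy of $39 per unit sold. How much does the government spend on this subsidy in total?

Pre-subsidy: 490 - 0.3p = -357 + 2p gives p* = 8470/23, q* = 8729/23.
With the subsidy, sellers receive ps = pb + 39 for each unit, where pb is the price buyers pay.
Supply in terms of pb becomes qs = -357 + 2(pb + 39) = -279 + 2pb. Setting this equal to demand: 490 - 0.3pb = -279 + 2pb, so pb = 7690/23.
Sellers receive ps = 7690/23 + 39 = 8587/23; q' = 490 − 0.3·(7690/23) = 8963/23.
Government outlay = subsidy × quantity = 39 × 8963/23 = 349557/23.

Government cost = 349557/23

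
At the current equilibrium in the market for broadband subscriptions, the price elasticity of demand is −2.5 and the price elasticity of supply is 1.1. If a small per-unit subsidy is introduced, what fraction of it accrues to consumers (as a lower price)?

Consumer share = 11/36

For a small subsidy around the equilibrium, the benefit split depends on the relative slopes, which at a point are proportional to the elasticities.
Buyer share = εs/(εs + |εd|) = 1.1/(1.1 + 2.5) = 11/36; seller share = |εd|/(εs + |εd|) = 25/36.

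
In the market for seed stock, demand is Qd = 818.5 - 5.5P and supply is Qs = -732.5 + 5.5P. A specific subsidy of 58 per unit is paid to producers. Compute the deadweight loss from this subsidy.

Pre-subsidy: 818.5 - 5.5P = -732.5 + 5.5P gives P* = 141, Q* = 43.
With the subsidy, sellers receive Ps = Pb + 58 for each unit, where Pb is the price buyers pay.
Supply in terms of Pb becomes Qs = -732.5 + 5.5(Pb + 58) = -413.5 + 5.5Pb. Setting this equal to demand: 818.5 - 5.5Pb = -413.5 + 5.5Pb, so Pb = 112.
Sellers receive Ps = 112 + 58 = 170; Q' = 818.5 − 5.5·112 = 202.5.
The subsidy expands output by 202.5 − 43 = 159.5 past the efficient level; on those units the gap between marginal cost and willingness to pay runs from 0 up to 58.
DWL = ½ × 58 × 159.5 = 4625.5.

Deadweight loss = 4625.5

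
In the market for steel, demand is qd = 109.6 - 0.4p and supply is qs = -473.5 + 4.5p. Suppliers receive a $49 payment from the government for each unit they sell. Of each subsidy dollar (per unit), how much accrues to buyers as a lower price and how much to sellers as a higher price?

Pre-subsidy: 109.6 - 0.4p = -473.5 + 4.5p gives p* = 119, q* = 62.
With the subsidy, sellers receive ps = pb + 49 for each unit, where pb is the price buyers pay.
Supply in terms of pb becomes qs = -473.5 + 4.5(pb + 49) = -253 + 4.5pb. Setting this equal to demand: 109.6 - 0.4pb = -253 + 4.5pb, so pb = 74.
Sellers receive ps = 74 + 49 = 123; q' = 109.6 − 0.4·74 = 80.
Buyers' price falls by p* − pb = 119 − 74 = 45; sellers' price rises by ps − p* = 123 − 119 = 4.

Buyers gain $45 per unit; sellers gain $4 per unit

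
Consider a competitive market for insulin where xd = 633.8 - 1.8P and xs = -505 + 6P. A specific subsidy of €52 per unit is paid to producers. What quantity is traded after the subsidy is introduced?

x' = 443

Pre-subsidy: 633.8 - 1.8P = -505 + 6P gives P* = 146, x* = 371.
With the subsidy, sellers receive Ps = Pb + 52 for each unit, where Pb is the price buyers pay.
Supply in terms of Pb becomes xs = -505 + 6(Pb + 52) = -193 + 6Pb. Setting this equal to demand: 633.8 - 1.8Pb = -193 + 6Pb, so Pb = 106.
Sellers receive Ps = 106 + 52 = 158; x' = 633.8 − 1.8·106 = 443.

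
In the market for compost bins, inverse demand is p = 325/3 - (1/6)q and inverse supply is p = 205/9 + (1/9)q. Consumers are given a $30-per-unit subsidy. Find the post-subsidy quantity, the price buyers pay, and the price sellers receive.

q' = 416; buyers pay $39; sellers receive $69

Pre-subsidy: 325/3 - (1/6)q = 205/9 + (1/9)q gives q* = 308 and p* = 57.
With the rebate, buyers effectively pay pb = ps − 30, where ps is the price sellers receive.
On the curves, pb = 325/3 - (1/6)q and ps = 205/9 + (1/9)q; the wedge ps − pb = 30 gives 205/9 + (1/9)q − (325/3 - (1/6)q) = 30, so q' = 416.
Then pb = 325/3 − (1/6)·416 = 39 and ps = 205/9 + (1/9)·416 = 69.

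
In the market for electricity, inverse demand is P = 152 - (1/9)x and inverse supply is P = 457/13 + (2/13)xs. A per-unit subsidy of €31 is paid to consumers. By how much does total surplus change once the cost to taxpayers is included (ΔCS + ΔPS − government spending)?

Net change in total surplus = -€1813.5

Pre-subsidy: 152 - (1/9)x = 457/13 + (2/13)x gives x* = 441 and P* = 103.
With the rebate, buyers effectively pay Pb = Ps − 31, where Ps is the price sellers receive.
On the curves, Pb = 152 - (1/9)x and Ps = 457/13 + (2/13)x; the wedge Ps − Pb = 31 gives 457/13 + (2/13)x − (152 - (1/9)x) = 31, so x' = 558.
Then Pb = 152 − (1/9)·558 = 90 and Ps = 457/13 + (2/13)·558 = 121.
ΔCS = ½(441 + 558)(103 − 90) = 6493.5; ΔPS = ½(441 + 558)(121 − 103) = 8991.
Government spending = 31 × 558 = 17298.
Net change = 6493.5 + 8991 − 17298 = -1813.5. The loss equals the DWL triangle ½·31·117.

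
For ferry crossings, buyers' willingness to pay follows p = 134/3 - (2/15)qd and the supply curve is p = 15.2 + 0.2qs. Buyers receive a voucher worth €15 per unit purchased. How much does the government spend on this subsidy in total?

Government cost = €2001

Pre-subsidy: 134/3 - (2/15)q = 15.2 + 0.2q gives q* = 88.4 and p* = 32.88.
With the rebate, buyers effectively pay pb = ps − 15, where ps is the price sellers receive.
On the curves, pb = 134/3 - (2/15)q and ps = 15.2 + 0.2q; the wedge ps − pb = 15 gives 15.2 + 0.2q − (134/3 - (2/15)q) = 15, so q' = 133.4.
Then pb = 134/3 − (2/15)·133.4 = 26.88 and ps = 15.2 + 0.2·133.4 = 41.88.
Government outlay = subsidy × quantity = 15 × 133.4 = 2001.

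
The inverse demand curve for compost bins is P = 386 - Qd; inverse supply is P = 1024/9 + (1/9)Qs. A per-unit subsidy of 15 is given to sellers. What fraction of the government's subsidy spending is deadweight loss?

DWL / government spending = 27/1034

Pre-subsidy: 386 - Q = 1024/9 + (1/9)Q gives Q* = 245 and P* = 141.
With the subsidy, sellers receive Ps = Pb + 15 for each unit, where Pb is the price buyers pay.
On the curves, Pb = 386 - Q and Ps = 1024/9 + (1/9)Q; the wedge Ps − Pb = 15 gives 1024/9 + (1/9)Q − (386 - Q) = 15, so Q' = 258.5.
Then Pb = 386 − 1·258.5 = 127.5 and Ps = 1024/9 + (1/9)·258.5 = 142.5.
ΔCS = ½(245 + 258.5)(141 − 127.5) = 3398.625; ΔPS = ½(245 + 258.5)(142.5 − 141) = 377.625.
Government spending = 15 × 258.5 = 3877.5.
DWL = ½ × 15 × (258.5 − 245) = 101.25; fraction = 101.25 / 3877.5 = 27/1034.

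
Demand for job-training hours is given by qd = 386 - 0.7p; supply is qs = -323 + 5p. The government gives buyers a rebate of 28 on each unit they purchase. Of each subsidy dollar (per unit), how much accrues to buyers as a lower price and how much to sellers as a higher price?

Pre-subsidy: 386 - 0.7p = -323 + 5p gives p* = 7090/57, q* = 17039/57.
With the rebate, buyers effectively pay pb = ps − 28, where ps is the price sellers receive.
Demand in terms of ps becomes qd = 386 − 0.7(ps − 28) = 405.6 - 0.7ps. Setting this equal to supply: 405.6 - 0.7ps = -323 + 5ps, so ps = 7286/57.
Buyers pay pb = 7286/57 − 28 = 5690/57; q' = -323 + 5·(7286/57) = 18019/57.
Buyers' price falls by p* − pb = 7090/57 − 5690/57 = 1400/57; sellers' price rises by ps − p* = 7286/57 − 7090/57 = 196/57.

Buyers gain 1400/57 per unit; sellers gain 196/57 per unit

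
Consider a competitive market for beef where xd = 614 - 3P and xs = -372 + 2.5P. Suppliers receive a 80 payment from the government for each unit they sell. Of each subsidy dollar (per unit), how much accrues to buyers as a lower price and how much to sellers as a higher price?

Buyers gain 400/11 per unit; sellers gain 480/11 per unit

Pre-subsidy: 614 - 3P = -372 + 2.5P gives P* = 1972/11, x* = 838/11.
With the subsidy, sellers receive Ps = Pb + 80 for each unit, where Pb is the price buyers pay.
Supply in terms of Pb becomes xs = -372 + 2.5(Pb + 80) = -172 + 2.5Pb. Setting this equal to demand: 614 - 3Pb = -172 + 2.5Pb, so Pb = 1572/11.
Sellers receive Ps = 1572/11 + 80 = 2452/11; x' = 614 − 3·(1572/11) = 2038/11.
Buyers' price falls by P* − Pb = 1972/11 − 1572/11 = 400/11; sellers' price rises by Ps − P* = 2452/11 − 1972/11 = 480/11.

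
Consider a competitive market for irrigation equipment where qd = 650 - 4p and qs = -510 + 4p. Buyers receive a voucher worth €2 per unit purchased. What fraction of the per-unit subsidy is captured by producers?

Producer share = 0.5

Pre-subsidy: 650 - 4p = -510 + 4p gives p* = 145, q* = 70.
With the rebate, buyers effectively pay pb = ps − 2, where ps is the price sellers receive.
Demand in terms of ps becomes qd = 650 − 4(ps − 2) = 658 - 4ps. Setting this equal to supply: 658 - 4ps = -510 + 4ps, so ps = 146.
Buyers pay pb = 146 − 2 = 144; q' = -510 + 4·146 = 74.
Buyers' price falls by p* − pb = 145 − 144 = 1; sellers' price rises by ps − p* = 146 − 145 = 1.
So producers capture 1/2 = 0.5 of each unit of subsidy.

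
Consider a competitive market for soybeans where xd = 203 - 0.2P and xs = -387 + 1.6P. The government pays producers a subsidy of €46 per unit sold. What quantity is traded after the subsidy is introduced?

Pre-subsidy: 203 - 0.2P = -387 + 1.6P gives P* = 2950/9, x* = 1237/9.
With the subsidy, sellers receive Ps = Pb + 46 for each unit, where Pb is the price buyers pay.
Supply in terms of Pb becomes xs = -387 + 1.6(Pb + 46) = -313.4 + 1.6Pb. Setting this equal to demand: 203 - 0.2Pb = -313.4 + 1.6Pb, so Pb = 2582/9.
Sellers receive Ps = 2582/9 + 46 = 2996/9; x' = 203 − 0.2·(2582/9) = 6553/45.

x' = 6553/45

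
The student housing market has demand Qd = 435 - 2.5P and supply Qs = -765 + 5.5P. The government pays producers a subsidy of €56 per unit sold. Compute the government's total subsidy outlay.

Pre-subsidy: 435 - 2.5P = -765 + 5.5P gives P* = 150, Q* = 60.
With the subsidy, sellers receive Ps = Pb + 56 for each unit, where Pb is the price buyers pay.
Supply in terms of Pb becomes Qs = -765 + 5.5(Pb + 56) = -457 + 5.5Pb. Setting this equal to demand: 435 - 2.5Pb = -457 + 5.5Pb, so Pb = 111.5.
Sellers receive Ps = 111.5 + 56 = 167.5; Q' = 435 − 2.5·111.5 = 156.25.
Government outlay = subsidy × quantity = 56 × 156.25 = 8750.

Government cost = €8750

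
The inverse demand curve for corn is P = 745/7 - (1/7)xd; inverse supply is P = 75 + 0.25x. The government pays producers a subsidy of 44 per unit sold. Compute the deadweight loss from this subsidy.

Deadweight loss = 2464

Pre-subsidy: 745/7 - (1/7)x = 75 + 0.25x gives x* = 80 and P* = 95.
With the subsidy, sellers receive Ps = Pb + 44 for each unit, where Pb is the price buyers pay.
On the curves, Pb = 745/7 - (1/7)x and Ps = 75 + 0.25x; the wedge Ps − Pb = 44 gives 75 + 0.25x − (745/7 - (1/7)x) = 44, so x' = 192.
Then Pb = 745/7 − (1/7)·192 = 79 and Ps = 75 + 0.25·192 = 123.
The subsidy expands output by 192 − 80 = 112 past the efficient level; on those units the gap between marginal cost and willingness to pay runs from 0 up to 44.
DWL = ½ × 44 × 112 = 2464.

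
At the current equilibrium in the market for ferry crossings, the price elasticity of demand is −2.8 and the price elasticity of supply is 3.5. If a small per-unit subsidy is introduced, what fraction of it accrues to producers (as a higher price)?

For a small subsidy around the equilibrium, the benefit split depends on the relative slopes, which at a point are proportional to the elasticities.
Buyer share = εs/(εs + |εd|) = 3.5/(3.5 + 2.8) = 5/9; seller share = |εd|/(εs + |εd|) = 4/9.
So producers capture 4/9 of the subsidy.

Producer share = 4/9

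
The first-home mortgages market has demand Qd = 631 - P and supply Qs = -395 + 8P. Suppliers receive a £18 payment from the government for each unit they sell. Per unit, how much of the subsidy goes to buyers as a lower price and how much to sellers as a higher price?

Pre-subsidy: 631 - P = -395 + 8P gives P* = 114, Q* = 517.
With the subsidy, sellers receive Ps = Pb + 18 for each unit, where Pb is the price buyers pay.
Supply in terms of Pb becomes Qs = -395 + 8(Pb + 18) = -251 + 8Pb. Setting this equal to demand: 631 - Pb = -251 + 8Pb, so Pb = 98.
Sellers receive Ps = 98 + 18 = 116; Q' = 631 − 1·98 = 533.
Buyers' price falls by P* − Pb = 114 − 98 = 16; sellers' price rises by Ps − P* = 116 − 114 = 2.

Buyers gain £16 per unit; sellers gain £2 per unit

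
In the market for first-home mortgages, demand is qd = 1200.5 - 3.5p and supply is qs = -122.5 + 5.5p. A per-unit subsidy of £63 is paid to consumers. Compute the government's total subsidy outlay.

Pre-subsidy: 1200.5 - 3.5p = -122.5 + 5.5p gives p* = 147, q* = 686.
With the rebate, buyers effectively pay pb = ps − 63, where ps is the price sellers receive.
Demand in terms of ps becomes qd = 1200.5 − 3.5(ps − 63) = 1421 - 3.5ps. Setting this equal to supply: 1421 - 3.5ps = -122.5 + 5.5ps, so ps = 171.5.
Buyers pay pb = 171.5 − 63 = 108.5; q' = -122.5 + 5.5·171.5 = 820.75.
Government outlay = subsidy × quantity = 63 × 820.75 = 51707.25.

Government cost = £51707.25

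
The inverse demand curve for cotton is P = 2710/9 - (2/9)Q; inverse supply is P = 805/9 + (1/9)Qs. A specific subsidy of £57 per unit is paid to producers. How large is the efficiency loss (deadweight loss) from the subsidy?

Pre-subsidy: 2710/9 - (2/9)Q = 805/9 + (1/9)Q gives Q* = 635 and P* = 160.
With the subsidy, sellers receive Ps = Pb + 57 for each unit, where Pb is the price buyers pay.
On the curves, Pb = 2710/9 - (2/9)Q and Ps = 805/9 + (1/9)Q; the wedge Ps − Pb = 57 gives 805/9 + (1/9)Q − (2710/9 - (2/9)Q) = 57, so Q' = 806.
Then Pb = 2710/9 − (2/9)·806 = 122 and Ps = 805/9 + (1/9)·806 = 179.
The subsidy expands output by 806 − 635 = 171 past the efficient level; on those units the gap between marginal cost and willingness to pay runs from 0 up to 57.
DWL = ½ × 57 × 171 = 4873.5.

Deadweight loss = £4873.5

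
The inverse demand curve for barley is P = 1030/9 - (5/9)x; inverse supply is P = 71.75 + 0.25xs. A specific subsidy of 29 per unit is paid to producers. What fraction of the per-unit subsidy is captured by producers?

Pre-subsidy: 1030/9 - (5/9)x = 71.75 + 0.25x gives x* = 53 and P* = 85.
With the subsidy, sellers receive Ps = Pb + 29 for each unit, where Pb is the price buyers pay.
On the curves, Pb = 1030/9 - (5/9)x and Ps = 71.75 + 0.25x; the wedge Ps − Pb = 29 gives 71.75 + 0.25x − (1030/9 - (5/9)x) = 29, so x' = 89.
Then Pb = 1030/9 − (5/9)·89 = 65 and Ps = 71.75 + 0.25·89 = 94.
Buyers' price falls by P* − Pb = 85 − 65 = 20; sellers' price rises by Ps − P* = 94 − 85 = 9.
So producers capture 9/29 = 9/29 of each unit of subsidy.

Producer share = 9/29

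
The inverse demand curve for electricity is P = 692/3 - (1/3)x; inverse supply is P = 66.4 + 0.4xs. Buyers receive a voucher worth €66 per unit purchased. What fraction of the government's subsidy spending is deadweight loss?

Pre-subsidy: 692/3 - (1/3)x = 66.4 + 0.4x gives x* = 224 and P* = 156.
With the rebate, buyers effectively pay Pb = Ps − 66, where Ps is the price sellers receive.
On the curves, Pb = 692/3 - (1/3)x and Ps = 66.4 + 0.4x; the wedge Ps − Pb = 66 gives 66.4 + 0.4x − (692/3 - (1/3)x) = 66, so x' = 314.
Then Pb = 692/3 − (1/3)·314 = 126 and Ps = 66.4 + 0.4·314 = 192.
ΔCS = ½(224 + 314)(156 − 126) = 8070; ΔPS = ½(224 + 314)(192 − 156) = 9684.
Government spending = 66 × 314 = 20724.
DWL = ½ × 66 × (314 − 224) = 2970; fraction = 2970 / 20724 = 45/314.

DWL / government spending = 45/314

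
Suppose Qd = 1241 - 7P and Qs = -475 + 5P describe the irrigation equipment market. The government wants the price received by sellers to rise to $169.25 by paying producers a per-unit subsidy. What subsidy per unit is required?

Required subsidy s = $45 per unit

At a seller price of 169.25, quantity supplied is -475 + 5·169.25 = 371.25.
Buyers absorb 371.25 only when they pay Pb with 1241 − 7·Pb = 371.25, i.e. Pb = 124.25.
s = Ps − Pb = 169.25 − 124.25 = 45.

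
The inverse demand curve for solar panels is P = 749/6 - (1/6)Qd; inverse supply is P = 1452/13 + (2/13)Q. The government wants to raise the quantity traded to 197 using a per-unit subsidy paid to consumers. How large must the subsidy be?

At Q = 197, from the demand curve buyers pay Pb = 749/6 − (1/6)·197 = 92; from the supply curve sellers need Ps = 1452/13 + (2/13)·197 = 142.
The subsidy must fill the gap: s = Ps − Pb = 142 − 92 = 50.

Required subsidy s = 50 per unit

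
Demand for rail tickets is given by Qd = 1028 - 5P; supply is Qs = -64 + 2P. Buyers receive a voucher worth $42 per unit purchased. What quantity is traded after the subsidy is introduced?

Q' = 308

Pre-subsidy: 1028 - 5P = -64 + 2P gives P* = 156, Q* = 248.
With the rebate, buyers effectively pay Pb = Ps − 42, where Ps is the price sellers receive.
Demand in terms of Ps becomes Qd = 1028 − 5(Ps − 42) = 1238 - 5Ps. Setting this equal to supply: 1238 - 5Ps = -64 + 2Ps, so Ps = 186.
Buyers pay Pb = 186 − 42 = 144; Q' = -64 + 2·186 = 308.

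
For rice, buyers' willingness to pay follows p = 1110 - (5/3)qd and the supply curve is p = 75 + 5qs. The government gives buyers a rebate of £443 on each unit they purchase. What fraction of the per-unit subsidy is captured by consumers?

Pre-subsidy: 1110 - (5/3)q = 75 + 5q gives q* = 155.25 and p* = 851.25.
With the rebate, buyers effectively pay pb = ps − 443, where ps is the price sellers receive.
On the curves, pb = 1110 - (5/3)q and ps = 75 + 5q; the wedge ps − pb = 443 gives 75 + 5q − (1110 - (5/3)q) = 443, so q' = 221.7.
Then pb = 1110 − (5/3)·221.7 = 740.5 and ps = 75 + 5·221.7 = 1183.5.
Buyers' price falls by p* − pb = 851.25 − 740.5 = 110.75; sellers' price rises by ps − p* = 1183.5 − 851.25 = 332.25.
So consumers capture 110.75/443 = 0.25 of each unit of subsidy.

Consumer share = 0.25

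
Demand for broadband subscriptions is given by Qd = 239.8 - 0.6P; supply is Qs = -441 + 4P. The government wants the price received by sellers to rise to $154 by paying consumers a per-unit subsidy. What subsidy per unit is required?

Required subsidy s = $46 per unit

At a seller price of 154, quantity supplied is -441 + 4·154 = 175.
Buyers absorb 175 only when they pay Pb with 239.8 − 0.6·Pb = 175, i.e. Pb = 108.
s = Ps − Pb = 154 − 108 = 46.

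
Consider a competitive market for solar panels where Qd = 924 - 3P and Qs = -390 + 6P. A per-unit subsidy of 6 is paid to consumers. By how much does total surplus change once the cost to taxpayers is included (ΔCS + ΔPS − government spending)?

Pre-subsidy: 924 - 3P = -390 + 6P gives P* = 146, Q* = 486.
With the rebate, buyers effectively pay Pb = Ps − 6, where Ps is the price sellers receive.
Demand in terms of Ps becomes Qd = 924 − 3(Ps − 6) = 942 - 3Ps. Setting this equal to supply: 942 - 3Ps = -390 + 6Ps, so Ps = 148.
Buyers pay Pb = 148 − 6 = 142; Q' = -390 + 6·148 = 498.
ΔCS = ½(486 + 498)(146 − 142) = 1968; ΔPS = ½(486 + 498)(148 − 146) = 984.
Government spending = 6 × 498 = 2988.
Net change = 1968 + 984 − 2988 = -36. The loss equals the DWL triangle ½·6·12.

Net change in total surplus = -36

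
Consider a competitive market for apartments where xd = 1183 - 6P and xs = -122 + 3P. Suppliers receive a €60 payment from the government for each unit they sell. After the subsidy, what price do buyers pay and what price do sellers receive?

Buyers pay €125; sellers receive €185

Pre-subsidy: 1183 - 6P = -122 + 3P gives P* = 145, x* = 313.
With the subsidy, sellers receive Ps = Pb + 60 for each unit, where Pb is the price buyers pay.
Supply in terms of Pb becomes xs = -122 + 3(Pb + 60) = 58 + 3Pb. Setting this equal to demand: 1183 - 6Pb = 58 + 3Pb, so Pb = 125.
Sellers receive Ps = 125 + 60 = 185; x' = 1183 − 6·125 = 433.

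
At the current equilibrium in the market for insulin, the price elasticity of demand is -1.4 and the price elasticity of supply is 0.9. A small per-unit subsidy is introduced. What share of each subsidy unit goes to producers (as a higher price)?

Producer share = 14/23

For a small subsidy around the equilibrium, the benefit split depends on the relative slopes, which at a point are proportional to the elasticities.
Buyer share = εs/(εs + |εd|) = 0.9/(0.9 + 1.4) = 9/23; seller share = |εd|/(εs + |εd|) = 14/23.
So producers capture 14/23 of the subsidy.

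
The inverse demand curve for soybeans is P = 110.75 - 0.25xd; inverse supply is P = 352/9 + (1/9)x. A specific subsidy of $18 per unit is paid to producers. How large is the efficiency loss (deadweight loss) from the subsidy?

Deadweight loss = 5832/13

Pre-subsidy: 110.75 - 0.25x = 352/9 + (1/9)x gives x* = 2579/13 and P* = 795/13.
With the subsidy, sellers receive Ps = Pb + 18 for each unit, where Pb is the price buyers pay.
On the curves, Pb = 110.75 - 0.25x and Ps = 352/9 + (1/9)x; the wedge Ps − Pb = 18 gives 352/9 + (1/9)x − (110.75 - 0.25x) = 18, so x' = 3227/13.
Then Pb = 110.75 − 0.25·(3227/13) = 633/13 and Ps = 352/9 + (1/9)·(3227/13) = 867/13.
The subsidy expands output by 3227/13 − 2579/13 = 648/13 past the efficient level; on those units the gap between marginal cost and willingness to pay runs from 0 up to 18.
DWL = ½ × 18 × 648/13 = 5832/13.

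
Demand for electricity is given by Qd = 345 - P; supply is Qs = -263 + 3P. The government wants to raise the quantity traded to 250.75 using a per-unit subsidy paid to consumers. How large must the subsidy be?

At Q = 250.75, invert demand for the buyer price: Pb = (345 − 250.75)/1 = 94.25; invert supply for the seller price: Ps = (250.75 − (-263))/3 = 171.25.
The subsidy must fill the gap: s = Ps − Pb = 171.25 − 94.25 = 77.

Required subsidy s = 77 per unit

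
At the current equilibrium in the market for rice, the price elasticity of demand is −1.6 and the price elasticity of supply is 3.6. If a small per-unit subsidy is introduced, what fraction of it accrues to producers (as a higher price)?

Producer share = 4/13

For a small subsidy around the equilibrium, the benefit split depends on the relative slopes, which at a point are proportional to the elasticities.
Buyer share = εs/(εs + |εd|) = 3.6/(3.6 + 1.6) = 9/13; seller share = |εd|/(εs + |εd|) = 4/13.
So producers capture 4/13 of the subsidy.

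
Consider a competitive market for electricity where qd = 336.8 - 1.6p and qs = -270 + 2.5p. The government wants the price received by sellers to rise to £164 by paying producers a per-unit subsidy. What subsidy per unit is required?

At a seller price of 164, quantity supplied is -270 + 2.5·164 = 140.
Buyers absorb 140 only when they pay pb with 336.8 − 1.6·pb = 140, i.e. pb = 123.
s = ps − pb = 164 − 123 = 41.

Required subsidy s = £41 per unit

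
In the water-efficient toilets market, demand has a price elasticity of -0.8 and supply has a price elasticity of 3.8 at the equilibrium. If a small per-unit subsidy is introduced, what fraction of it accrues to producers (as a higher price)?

For a small subsidy around the equilibrium, the benefit split depends on the relative slopes, which at a point are proportional to the elasticities.
Buyer share = εs/(εs + |εd|) = 3.8/(3.8 + 0.8) = 19/23; seller share = |εd|/(εs + |εd|) = 4/23.
So producers capture 4/23 of the subsidy.

Producer share = 4/23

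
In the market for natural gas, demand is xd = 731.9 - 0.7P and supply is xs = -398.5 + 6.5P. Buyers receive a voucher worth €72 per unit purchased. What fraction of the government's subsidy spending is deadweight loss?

DWL / government spending = 91/2670

Pre-subsidy: 731.9 - 0.7P = -398.5 + 6.5P gives P* = 157, x* = 622.
With the rebate, buyers effectively pay Pb = Ps − 72, where Ps is the price sellers receive.
Demand in terms of Ps becomes xd = 731.9 − 0.7(Ps − 72) = 782.3 - 0.7Ps. Setting this equal to supply: 782.3 - 0.7Ps = -398.5 + 6.5Ps, so Ps = 164.
Buyers pay Pb = 164 − 72 = 92; x' = -398.5 + 6.5·164 = 667.5.
ΔCS = ½(622 + 667.5)(157 − 92) = 41908.75; ΔPS = ½(622 + 667.5)(164 − 157) = 4513.25.
Government spending = 72 × 667.5 = 48060.
DWL = ½ × 72 × (667.5 − 622) = 1638; fraction = 1638 / 48060 = 91/2670.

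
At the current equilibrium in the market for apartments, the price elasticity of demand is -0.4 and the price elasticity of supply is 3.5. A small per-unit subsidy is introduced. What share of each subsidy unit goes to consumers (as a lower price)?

For a small subsidy around the equilibrium, the benefit split depends on the relative slopes, which at a point are proportional to the elasticities.
Buyer share = εs/(εs + |εd|) = 3.5/(3.5 + 0.4) = 35/39; seller share = |εd|/(εs + |εd|) = 4/39.

Consumer share = 35/39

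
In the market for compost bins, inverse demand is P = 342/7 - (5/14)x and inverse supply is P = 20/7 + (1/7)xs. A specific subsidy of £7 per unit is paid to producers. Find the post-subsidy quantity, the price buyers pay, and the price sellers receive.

Pre-subsidy: 342/7 - (5/14)x = 20/7 + (1/7)x gives x* = 92 and P* = 16.
With the subsidy, sellers receive Ps = Pb + 7 for each unit, where Pb is the price buyers pay.
On the curves, Pb = 342/7 - (5/14)x and Ps = 20/7 + (1/7)x; the wedge Ps − Pb = 7 gives 20/7 + (1/7)x − (342/7 - (5/14)x) = 7, so x' = 106.
Then Pb = 342/7 − (5/14)·106 = 11 and Ps = 20/7 + (1/7)·106 = 18.

x' = 106; buyers pay £11; sellers receive £18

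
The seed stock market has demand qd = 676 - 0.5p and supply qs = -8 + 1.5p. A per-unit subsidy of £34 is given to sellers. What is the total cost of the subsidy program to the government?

Government cost = £17603.5

Pre-subsidy: 676 - 0.5p = -8 + 1.5p gives p* = 342, q* = 505.
With the subsidy, sellers receive ps = pb + 34 for each unit, where pb is the price buyers pay.
Supply in terms of pb becomes qs = -8 + 1.5(pb + 34) = 43 + 1.5pb. Setting this equal to demand: 676 - 0.5pb = 43 + 1.5pb, so pb = 316.5.
Sellers receive ps = 316.5 + 34 = 350.5; q' = 676 − 0.5·316.5 = 517.75.
Government outlay = subsidy × quantity = 34 × 517.75 = 17603.5.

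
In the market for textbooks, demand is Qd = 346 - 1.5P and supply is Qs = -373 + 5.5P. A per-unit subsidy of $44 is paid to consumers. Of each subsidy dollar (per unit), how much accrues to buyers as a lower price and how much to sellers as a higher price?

Pre-subsidy: 346 - 1.5P = -373 + 5.5P gives P* = 719/7, Q* = 2687/14.
With the rebate, buyers effectively pay Pb = Ps − 44, where Ps is the price sellers receive.
Demand in terms of Ps becomes Qd = 346 − 1.5(Ps − 44) = 412 - 1.5Ps. Setting this equal to supply: 412 - 1.5Ps = -373 + 5.5Ps, so Ps = 785/7.
Buyers pay Pb = 785/7 − 44 = 477/7; Q' = -373 + 5.5·(785/7) = 3413/14.
Buyers' price falls by P* − Pb = 719/7 − 477/7 = 242/7; sellers' price rises by Ps − P* = 785/7 − 719/7 = 66/7.

Buyers gain 242/7 per unit; sellers gain 66/7 per unit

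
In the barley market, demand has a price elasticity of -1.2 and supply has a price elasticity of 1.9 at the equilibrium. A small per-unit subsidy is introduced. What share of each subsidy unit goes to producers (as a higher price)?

Producer share = 12/31

For a small subsidy around the equilibrium, the benefit split depends on the relative slopes, which at a point are proportional to the elasticities.
Buyer share = εs/(εs + |εd|) = 1.9/(1.9 + 1.2) = 19/31; seller share = |εd|/(εs + |εd|) = 12/31.
So producers capture 12/31 of the subsidy.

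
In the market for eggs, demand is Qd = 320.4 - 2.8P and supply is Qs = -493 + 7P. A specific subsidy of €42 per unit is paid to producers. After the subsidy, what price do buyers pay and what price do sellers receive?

Buyers pay €53; sellers receive €95

Pre-subsidy: 320.4 - 2.8P = -493 + 7P gives P* = 83, Q* = 88.
With the subsidy, sellers receive Ps = Pb + 42 for each unit, where Pb is the price buyers pay.
Supply in terms of Pb becomes Qs = -493 + 7(Pb + 42) = -199 + 7Pb. Setting this equal to demand: 320.4 - 2.8Pb = -199 + 7Pb, so Pb = 53.
Sellers receive Ps = 53 + 42 = 95; Q' = 320.4 − 2.8·53 = 172.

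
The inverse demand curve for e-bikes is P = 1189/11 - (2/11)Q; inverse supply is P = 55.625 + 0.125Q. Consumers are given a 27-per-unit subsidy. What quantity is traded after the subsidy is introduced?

Q' = 259

Pre-subsidy: 1189/11 - (2/11)Q = 55.625 + 0.125Q gives Q* = 171 and P* = 77.
With the rebate, buyers effectively pay Pb = Ps − 27, where Ps is the price sellers receive.
On the curves, Pb = 1189/11 - (2/11)Q and Ps = 55.625 + 0.125Q; the wedge Ps − Pb = 27 gives 55.625 + 0.125Q − (1189/11 - (2/11)Q) = 27, so Q' = 259.
Then Pb = 1189/11 − (2/11)·259 = 61 and Ps = 55.625 + 0.125·259 = 88.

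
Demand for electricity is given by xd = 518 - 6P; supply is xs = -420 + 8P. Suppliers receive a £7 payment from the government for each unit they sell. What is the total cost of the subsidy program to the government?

Pre-subsidy: 518 - 6P = -420 + 8P gives P* = 67, x* = 116.
With the subsidy, sellers receive Ps = Pb + 7 for each unit, where Pb is the price buyers pay.
Supply in terms of Pb becomes xs = -420 + 8(Pb + 7) = -364 + 8Pb. Setting this equal to demand: 518 - 6Pb = -364 + 8Pb, so Pb = 63.
Sellers receive Ps = 63 + 7 = 70; x' = 518 − 6·63 = 140.
Government outlay = subsidy × quantity = 7 × 140 = 980.

Government cost = £980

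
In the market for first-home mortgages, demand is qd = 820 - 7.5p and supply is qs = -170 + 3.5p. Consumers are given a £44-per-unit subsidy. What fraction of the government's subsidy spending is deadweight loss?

DWL / government spending = 0.21

Pre-subsidy: 820 - 7.5p = -170 + 3.5p gives p* = 90, q* = 145.
With the rebate, buyers effectively pay pb = ps − 44, where ps is the price sellers receive.
Demand in terms of ps becomes qd = 820 − 7.5(ps − 44) = 1150 - 7.5ps. Setting this equal to supply: 1150 - 7.5ps = -170 + 3.5ps, so ps = 120.
Buyers pay pb = 120 − 44 = 76; q' = -170 + 3.5·120 = 250.
ΔCS = ½(145 + 250)(90 − 76) = 2765; ΔPS = ½(145 + 250)(120 − 90) = 5925.
Government spending = 44 × 250 = 11000.
DWL = ½ × 44 × (250 − 145) = 2310; fraction = 2310 / 11000 = 0.21.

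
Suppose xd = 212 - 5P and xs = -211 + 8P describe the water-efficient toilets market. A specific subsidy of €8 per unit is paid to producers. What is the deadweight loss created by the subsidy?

Deadweight loss = 1280/13

Pre-subsidy: 212 - 5P = -211 + 8P gives P* = 423/13, x* = 641/13.
With the subsidy, sellers receive Ps = Pb + 8 for each unit, where Pb is the price buyers pay.
Supply in terms of Pb becomes xs = -211 + 8(Pb + 8) = -147 + 8Pb. Setting this equal to demand: 212 - 5Pb = -147 + 8Pb, so Pb = 359/13.
Sellers receive Ps = 359/13 + 8 = 463/13; x' = 212 − 5·(359/13) = 961/13.
The subsidy expands output by 961/13 − 641/13 = 320/13 past the efficient level; on those units the gap between marginal cost and willingness to pay runs from 0 up to 8.
DWL = ½ × 8 × 320/13 = 1280/13.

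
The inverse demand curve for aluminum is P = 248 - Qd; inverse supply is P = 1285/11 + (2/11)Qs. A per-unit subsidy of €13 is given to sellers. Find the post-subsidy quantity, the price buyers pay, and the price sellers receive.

Q' = 122; buyers pay €126; sellers receive €139

Pre-subsidy: 248 - Q = 1285/11 + (2/11)Q gives Q* = 111 and P* = 137.
With the subsidy, sellers receive Ps = Pb + 13 for each unit, where Pb is the price buyers pay.
On the curves, Pb = 248 - Q and Ps = 1285/11 + (2/11)Q; the wedge Ps − Pb = 13 gives 1285/11 + (2/11)Q − (248 - Q) = 13, so Q' = 122.
Then Pb = 248 − 1·122 = 126 and Ps = 1285/11 + (2/11)·122 = 139.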